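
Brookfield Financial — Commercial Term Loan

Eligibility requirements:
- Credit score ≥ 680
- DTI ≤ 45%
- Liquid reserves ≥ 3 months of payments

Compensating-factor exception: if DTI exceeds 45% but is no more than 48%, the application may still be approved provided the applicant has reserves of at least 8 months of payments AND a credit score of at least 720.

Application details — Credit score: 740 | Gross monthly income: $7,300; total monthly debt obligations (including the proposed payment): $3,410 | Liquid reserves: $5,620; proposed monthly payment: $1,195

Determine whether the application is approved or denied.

Credit score 740 ≥ 680 (meets base)
DTI: 3,410 ÷ 7,300 = 46.7%, over the 45% base limit.
Liquid reserves cover 5,620/1,195 = 4.7 months — ≥ 3 required
46.7% falls in the override range (45%–48%), so the compensating-factor test applies.
Override check — reserves: 4.7 mo (short of 8); score: 740 (ok).
Compensating-factor requirement not fully met.

Denied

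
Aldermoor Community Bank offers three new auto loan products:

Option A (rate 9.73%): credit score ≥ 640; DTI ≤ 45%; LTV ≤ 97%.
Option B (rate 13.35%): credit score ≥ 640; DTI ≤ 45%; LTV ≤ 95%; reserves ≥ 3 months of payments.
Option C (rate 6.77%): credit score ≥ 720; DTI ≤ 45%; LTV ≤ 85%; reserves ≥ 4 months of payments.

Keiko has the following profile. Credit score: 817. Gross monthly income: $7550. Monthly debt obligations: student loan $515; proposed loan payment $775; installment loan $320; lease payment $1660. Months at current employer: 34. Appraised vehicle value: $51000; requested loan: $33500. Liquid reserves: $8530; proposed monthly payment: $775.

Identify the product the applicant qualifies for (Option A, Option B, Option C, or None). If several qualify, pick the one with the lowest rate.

Option C

Total debts = (515 + 775 + 320 + 1,660) = 3,270; DTI = 3,270/7,550 = 43.3%.
LTV = 33,500/51,000 = 65.7%.
Reserves = 8,530/775 = 11.0 months.
Option A: score 817 ≥ 640; DTI 43.3% ≤ 45%; LTV 65.7% ≤ 97% → qualifies.
Option B: score 817 ≥ 640; DTI 43.3% ≤ 45%; LTV 65.7% ≤ 95%; reserves 11.0 ≥ 3 mo → qualifies.
Option C: score 817 ≥ 720; DTI 43.3% ≤ 45%; LTV 65.7% ≤ 85%; reserves 11.0 ≥ 4 mo → qualifies.
Qualifying: Option A, Option B, Option C. Lowest rate is 6.77% → Option C.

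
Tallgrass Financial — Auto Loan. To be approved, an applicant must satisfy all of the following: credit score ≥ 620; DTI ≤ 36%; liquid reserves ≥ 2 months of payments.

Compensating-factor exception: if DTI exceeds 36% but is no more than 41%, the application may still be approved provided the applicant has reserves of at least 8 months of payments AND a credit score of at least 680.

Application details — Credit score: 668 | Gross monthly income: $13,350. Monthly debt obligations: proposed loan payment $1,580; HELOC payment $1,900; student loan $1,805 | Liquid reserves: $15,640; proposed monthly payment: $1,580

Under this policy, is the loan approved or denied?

Denied

Credit score 668 ≥ 620 (meets base)
Total debts = (1,580 + 1,900 + 1,805) = 5,285. DTI: 5,285 ÷ 13,350 = 39.6%, over the 36% base limit.
Liquid reserves cover 15,640/1,580 = 9.9 months — ≥ 2 required
DTI 39.6% is within the 36%–41% exception band; checking compensating factors.
Override check — reserves: 9.9 mo (ok); score: 668 (below 680).
Override conditions not both satisfied; exception does not apply.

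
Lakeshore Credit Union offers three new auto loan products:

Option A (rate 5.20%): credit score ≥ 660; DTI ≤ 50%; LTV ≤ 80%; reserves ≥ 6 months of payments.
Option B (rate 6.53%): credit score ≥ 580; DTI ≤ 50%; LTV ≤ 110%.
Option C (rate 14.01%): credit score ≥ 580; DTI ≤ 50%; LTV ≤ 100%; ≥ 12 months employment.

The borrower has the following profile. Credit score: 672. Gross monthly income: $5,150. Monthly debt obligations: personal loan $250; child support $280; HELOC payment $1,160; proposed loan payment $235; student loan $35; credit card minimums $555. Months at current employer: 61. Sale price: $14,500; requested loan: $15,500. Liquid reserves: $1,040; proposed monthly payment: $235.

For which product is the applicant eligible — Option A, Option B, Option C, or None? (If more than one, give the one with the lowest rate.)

Option B

Total debts = (250 + 280 + 1,160 + 235 + 35 + 555) = 2,515; DTI = 2,515/5,150 = 48.8%.
LTV = 15,500/14,500 = 106.9%.
Reserves = 1,040/235 = 4.4 months.
Option A: score 672 ≥ 660; DTI 48.8% ≤ 50%; LTV 106.9% > 80%; reserves 4.4 < 6 mo → does not qualify.
Option B: score 672 ≥ 580; DTI 48.8% ≤ 50%; LTV 106.9% ≤ 110% → qualifies.
Option C: score 672 ≥ 580; DTI 48.8% ≤ 50%; LTV 106.9% > 100%; employment 61 ≥ 12 mo → does not qualify.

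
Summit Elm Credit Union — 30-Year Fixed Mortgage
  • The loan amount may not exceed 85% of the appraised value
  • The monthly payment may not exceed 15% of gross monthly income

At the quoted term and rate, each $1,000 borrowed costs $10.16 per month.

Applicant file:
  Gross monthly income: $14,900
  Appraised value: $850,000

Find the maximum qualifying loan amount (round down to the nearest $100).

Payment cap: 15% × $14,900 = $2,235/month.
At $10.16 per $1,000, that supports 2,235/10.16 × 1,000 ≈ $219,980 → $219,900.
LTV cap: 85% × $850,000 = $722,500 → $722,500.
Binding constraint: payment-to-income.

$219,900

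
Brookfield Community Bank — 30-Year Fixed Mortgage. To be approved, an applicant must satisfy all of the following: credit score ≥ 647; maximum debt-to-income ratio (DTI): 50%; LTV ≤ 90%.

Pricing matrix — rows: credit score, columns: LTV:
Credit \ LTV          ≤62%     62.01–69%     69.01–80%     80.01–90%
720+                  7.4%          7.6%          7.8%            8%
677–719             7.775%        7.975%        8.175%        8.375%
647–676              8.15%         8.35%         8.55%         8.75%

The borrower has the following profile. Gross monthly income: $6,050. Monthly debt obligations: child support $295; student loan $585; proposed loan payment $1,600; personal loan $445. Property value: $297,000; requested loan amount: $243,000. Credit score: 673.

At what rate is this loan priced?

8.75%

Credit score 673 ≥ 647; Total monthly debts = (295 + 585 + 1,600 + 445) = 2,925. DTI = 2,925/6,050 = 48.3% ≤ 50%
LTV = 243,000/297,000 = 81.8% ≤ 90%
Score 673 is in the 647–676 band; LTV 81.8% is in the 80.01–90% band → 8.75%.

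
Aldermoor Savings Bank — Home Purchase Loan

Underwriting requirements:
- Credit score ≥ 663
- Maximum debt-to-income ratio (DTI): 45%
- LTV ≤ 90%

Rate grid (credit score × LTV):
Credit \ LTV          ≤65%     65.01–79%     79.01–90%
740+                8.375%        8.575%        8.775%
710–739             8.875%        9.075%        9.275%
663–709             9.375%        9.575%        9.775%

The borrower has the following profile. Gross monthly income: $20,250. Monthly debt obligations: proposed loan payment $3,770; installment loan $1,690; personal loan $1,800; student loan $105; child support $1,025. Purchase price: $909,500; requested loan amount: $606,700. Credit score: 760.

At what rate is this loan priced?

Credit score 760 ≥ 663; Total monthly debts = (3,770 + 1,690 + 1,800 + 105 + 1,025) = 8,390. Debt-to-income = 8,390/20,250 = 41.4% — meets 45% limit
Loan-to-value = 606,700/909,500 = 66.7% — pass (90% max)
Credit 760 → row 740+; LTV 66.7% → column 65.01–79%. Grid cell → 8.575%.

8.575%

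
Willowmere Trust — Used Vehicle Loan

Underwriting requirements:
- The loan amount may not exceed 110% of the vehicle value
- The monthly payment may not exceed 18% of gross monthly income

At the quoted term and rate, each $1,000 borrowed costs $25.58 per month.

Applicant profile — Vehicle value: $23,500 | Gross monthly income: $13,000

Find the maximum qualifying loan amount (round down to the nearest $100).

$25,800

Payment cap: 18% × $13,000 = $2,340/month.
At $25.58 per $1,000, that supports 2,340/25.58 × 1,000 ≈ $91,477 → $91,400.
LTV cap: 110% × $23,500 = $25,850 → $25,800.
Binding constraint: loan-to-value.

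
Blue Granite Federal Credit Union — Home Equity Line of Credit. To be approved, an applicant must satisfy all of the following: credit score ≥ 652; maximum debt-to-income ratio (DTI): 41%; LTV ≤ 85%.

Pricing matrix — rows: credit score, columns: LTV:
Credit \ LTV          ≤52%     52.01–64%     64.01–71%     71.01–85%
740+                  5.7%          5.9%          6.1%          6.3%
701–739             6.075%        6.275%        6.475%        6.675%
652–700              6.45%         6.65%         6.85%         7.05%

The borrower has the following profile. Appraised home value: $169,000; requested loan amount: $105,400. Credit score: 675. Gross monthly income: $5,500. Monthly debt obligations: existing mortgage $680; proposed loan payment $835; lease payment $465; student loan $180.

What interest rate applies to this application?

Credit score 675 ≥ 652; Total monthly debts = (680 + 835 + 465 + 180) = 2,160. DTI = 2,160/5,500 = 39.3% ≤ 41%
Loan-to-value = 105,400/169,000 = 62.4% — pass (85% max)
Credit 675 → row 652–700; LTV 62.4% → column 52.01–64%. Grid cell → 6.65%.

6.65%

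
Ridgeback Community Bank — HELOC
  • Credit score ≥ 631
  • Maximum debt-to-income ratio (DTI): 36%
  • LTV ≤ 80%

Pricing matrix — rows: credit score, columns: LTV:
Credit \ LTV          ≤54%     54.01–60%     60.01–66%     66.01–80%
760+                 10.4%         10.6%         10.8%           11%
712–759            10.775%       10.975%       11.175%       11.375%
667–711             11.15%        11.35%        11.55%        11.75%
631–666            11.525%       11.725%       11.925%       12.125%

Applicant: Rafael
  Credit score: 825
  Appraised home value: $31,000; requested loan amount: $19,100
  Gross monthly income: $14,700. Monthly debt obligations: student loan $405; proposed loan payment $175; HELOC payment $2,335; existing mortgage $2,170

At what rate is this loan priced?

10.8%

Credit score 825 ≥ 631; Total monthly debts = (405 + 175 + 2,335 + 2,170) = 5,085. DTI = 5,085/14,700 = 34.6% ≤ 36%
Loan-to-value = 19,100/31,000 = 61.6% — pass (80% max)
Score 825 is in the 760+ band; LTV 61.6% is in the 60.01–66% band → 10.8%.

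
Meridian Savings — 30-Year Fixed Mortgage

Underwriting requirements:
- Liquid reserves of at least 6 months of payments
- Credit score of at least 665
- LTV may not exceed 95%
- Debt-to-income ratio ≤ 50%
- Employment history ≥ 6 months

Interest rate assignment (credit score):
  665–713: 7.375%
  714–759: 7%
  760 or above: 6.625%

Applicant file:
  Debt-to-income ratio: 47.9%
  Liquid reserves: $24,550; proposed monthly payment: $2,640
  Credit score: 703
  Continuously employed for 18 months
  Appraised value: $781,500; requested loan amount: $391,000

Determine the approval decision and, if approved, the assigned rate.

Credit score 703 ≥ 665 (meets minimum)
LTV: 391,000 ÷ 781,500 = 50%, within 95% cap
Reserves = 24,550/2,640 = 9.3 months ≥ 6
Employment 18 ≥ 6 months
Debt-to-income 47.9% vs 50% cap — pass
All requirements met. Score 703 falls in the 665–713 tier → 7.375%.

Approved at 7.375%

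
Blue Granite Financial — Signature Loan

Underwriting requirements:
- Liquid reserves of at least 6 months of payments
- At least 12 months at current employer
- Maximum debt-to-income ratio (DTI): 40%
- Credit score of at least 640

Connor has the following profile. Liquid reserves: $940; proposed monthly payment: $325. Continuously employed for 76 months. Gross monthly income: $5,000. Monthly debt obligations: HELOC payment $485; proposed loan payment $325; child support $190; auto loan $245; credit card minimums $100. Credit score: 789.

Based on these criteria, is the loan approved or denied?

Denied

Reserves = 940/325 = 2.9 months < 6
Employment 76 ≥ 12 months
Total monthly debts = (485 + 325 + 190 + 245 + 100) = 1,345. Debt-to-income = 1,345/5,000 = 26.9% — meets 40% limit
Credit score 789 ≥ 640 (meets)
Fails on reserves.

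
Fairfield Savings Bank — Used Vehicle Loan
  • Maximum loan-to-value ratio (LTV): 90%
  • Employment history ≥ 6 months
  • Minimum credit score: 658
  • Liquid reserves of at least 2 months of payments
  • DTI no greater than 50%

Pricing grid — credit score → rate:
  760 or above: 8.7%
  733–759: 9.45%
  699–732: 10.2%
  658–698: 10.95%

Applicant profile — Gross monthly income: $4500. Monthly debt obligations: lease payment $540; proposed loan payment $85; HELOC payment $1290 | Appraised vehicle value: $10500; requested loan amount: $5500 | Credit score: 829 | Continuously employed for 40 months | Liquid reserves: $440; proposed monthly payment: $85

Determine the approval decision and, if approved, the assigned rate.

Credit score 829 ≥ 658 (meets minimum)
Employment 40 ≥ 6 months
LTV: 5,500 ÷ 10,500 = 52.4%, within 90% cap
Total monthly debts = (540 + 85 + 1,290) = 1,915. DTI: 1,915 ÷ 4,500 = 42.6%, within the 50% cap
Liquid reserves cover 440/85 = 5.2 months — ≥ 2 required
All requirements met. Score 829 falls in the 760 or above tier → 8.7%.

Approved at 8.7%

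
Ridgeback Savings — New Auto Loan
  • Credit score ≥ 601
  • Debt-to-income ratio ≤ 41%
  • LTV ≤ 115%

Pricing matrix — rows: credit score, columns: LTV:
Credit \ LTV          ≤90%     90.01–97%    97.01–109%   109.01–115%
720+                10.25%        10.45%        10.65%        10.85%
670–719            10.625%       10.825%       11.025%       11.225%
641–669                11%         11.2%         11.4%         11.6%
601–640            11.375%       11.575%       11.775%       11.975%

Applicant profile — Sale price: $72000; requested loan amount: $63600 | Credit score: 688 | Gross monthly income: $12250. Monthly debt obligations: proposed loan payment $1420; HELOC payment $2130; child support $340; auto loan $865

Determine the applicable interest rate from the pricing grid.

Credit score 688 ≥ 601; Total monthly debts = (1,420 + 2,130 + 340 + 865) = 4,755. DTI: 4,755 ÷ 12,250 = 38.8%, within the 41% cap
LTV: 63,600 ÷ 72,000 = 88.3%, within 115% cap
Credit 688 → row 670–719; LTV 88.3% → column ≤90%. Grid cell → 10.625%.

10.625%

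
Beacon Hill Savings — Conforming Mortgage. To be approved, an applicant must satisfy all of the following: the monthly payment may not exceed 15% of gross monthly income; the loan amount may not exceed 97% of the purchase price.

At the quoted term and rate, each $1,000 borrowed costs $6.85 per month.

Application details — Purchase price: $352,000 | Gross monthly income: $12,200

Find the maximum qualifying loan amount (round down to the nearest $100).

Payment cap: 15% × $12,200 = $1,830/month.
At $6.85 per $1,000, that supports 1,830/6.85 × 1,000 ≈ $267,153 → $267,100.
LTV cap: 97% × $352,000 = $341,440 → $341,400.
Binding constraint: payment-to-income.

$267,100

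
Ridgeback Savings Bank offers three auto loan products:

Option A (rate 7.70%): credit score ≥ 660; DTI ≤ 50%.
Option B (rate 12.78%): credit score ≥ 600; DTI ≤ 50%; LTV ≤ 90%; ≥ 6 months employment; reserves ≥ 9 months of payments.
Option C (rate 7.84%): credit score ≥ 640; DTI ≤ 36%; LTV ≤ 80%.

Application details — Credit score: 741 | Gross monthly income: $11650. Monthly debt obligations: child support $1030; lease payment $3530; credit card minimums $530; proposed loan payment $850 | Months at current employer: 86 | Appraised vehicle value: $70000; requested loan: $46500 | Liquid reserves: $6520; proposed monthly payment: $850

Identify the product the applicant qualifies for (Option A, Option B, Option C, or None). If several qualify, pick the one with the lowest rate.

None

Total debts = (1,030 + 3,530 + 530 + 850) = 5,940; DTI = 5,940/11,650 = 51%.
LTV = 46,500/70,000 = 66.4%.
Reserves = 6,520/850 = 7.7 months.
Option A: score 741 ≥ 660; DTI 51% > 50% → does not qualify.
Option B: score 741 ≥ 600; DTI 51% > 50%; LTV 66.4% ≤ 90%; employment 86 ≥ 6 mo; reserves 7.7 < 9 mo → does not qualify.
Option C: score 741 ≥ 640; DTI 51% > 36%; LTV 66.4% ≤ 80% → does not qualify.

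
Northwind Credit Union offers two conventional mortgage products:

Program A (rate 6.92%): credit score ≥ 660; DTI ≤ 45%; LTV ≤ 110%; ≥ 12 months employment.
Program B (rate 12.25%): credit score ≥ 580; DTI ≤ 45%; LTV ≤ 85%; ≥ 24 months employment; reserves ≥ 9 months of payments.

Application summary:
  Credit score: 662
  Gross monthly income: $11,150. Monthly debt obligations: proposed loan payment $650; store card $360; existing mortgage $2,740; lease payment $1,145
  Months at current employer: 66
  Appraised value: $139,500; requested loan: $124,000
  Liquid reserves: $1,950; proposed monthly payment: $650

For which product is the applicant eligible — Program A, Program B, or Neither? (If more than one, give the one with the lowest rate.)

Total debts = (650 + 360 + 2,740 + 1,145) = 4,895; DTI = 4,895/11,150 = 43.9%.
LTV = 124,000/139,500 = 88.9%.
Reserves = 1,950/650 = 3.0 months.
Program A: score 662 ≥ 660; DTI 43.9% ≤ 45%; LTV 88.9% ≤ 110%; employment 66 ≥ 12 mo → qualifies.
Program B: score 662 ≥ 580; DTI 43.9% ≤ 45%; LTV 88.9% > 85%; employment 66 ≥ 24 mo; reserves 3.0 < 9 mo → does not qualify.

Program A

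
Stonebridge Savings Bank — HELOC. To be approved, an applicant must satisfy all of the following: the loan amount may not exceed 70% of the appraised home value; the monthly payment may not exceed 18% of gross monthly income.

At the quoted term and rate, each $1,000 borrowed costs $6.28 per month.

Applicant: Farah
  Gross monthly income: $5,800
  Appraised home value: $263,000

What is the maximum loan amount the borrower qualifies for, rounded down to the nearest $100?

$166,200

Payment cap: 18% × $5,800 = $1,044/month.
At $6.28 per $1,000, that supports 1,044/6.28 × 1,000 ≈ $166,242 → $166,200.
LTV cap: 70% × $263,000 = $184,100 → $184,100.
Binding constraint: payment-to-income.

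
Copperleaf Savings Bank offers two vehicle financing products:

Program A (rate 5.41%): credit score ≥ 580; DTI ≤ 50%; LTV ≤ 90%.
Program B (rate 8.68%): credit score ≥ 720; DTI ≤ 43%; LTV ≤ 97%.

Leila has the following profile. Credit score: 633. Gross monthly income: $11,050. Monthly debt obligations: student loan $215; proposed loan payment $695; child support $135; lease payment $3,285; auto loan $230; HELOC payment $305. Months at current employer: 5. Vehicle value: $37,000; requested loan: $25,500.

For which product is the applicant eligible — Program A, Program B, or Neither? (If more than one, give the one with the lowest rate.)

Program A

Total debts = (215 + 695 + 135 + 3,285 + 230 + 305) = 4,865; DTI = 4,865/11,050 = 44%.
LTV = 25,500/37,000 = 68.9%.
Program A: score 633 ≥ 580; DTI 44% ≤ 50%; LTV 68.9% ≤ 90% → qualifies.
Program B: score 633 < 720; DTI 44% > 43%; LTV 68.9% ≤ 97% → does not qualify.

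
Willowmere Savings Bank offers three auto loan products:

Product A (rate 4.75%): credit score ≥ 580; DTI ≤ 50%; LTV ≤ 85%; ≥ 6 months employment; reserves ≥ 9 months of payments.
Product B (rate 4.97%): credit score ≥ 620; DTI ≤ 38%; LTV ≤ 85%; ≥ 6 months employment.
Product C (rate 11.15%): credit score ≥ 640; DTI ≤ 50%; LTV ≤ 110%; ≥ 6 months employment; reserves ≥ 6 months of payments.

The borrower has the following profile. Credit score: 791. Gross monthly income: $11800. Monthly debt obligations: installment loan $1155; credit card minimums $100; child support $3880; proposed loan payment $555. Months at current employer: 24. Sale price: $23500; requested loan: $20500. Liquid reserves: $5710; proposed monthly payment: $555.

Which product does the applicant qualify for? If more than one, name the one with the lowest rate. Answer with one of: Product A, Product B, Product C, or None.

Product C

Total debts = (1,155 + 100 + 3,880 + 555) = 5,690; DTI = 5,690/11,800 = 48.2%.
LTV = 20,500/23,500 = 87.2%.
Reserves = 5,710/555 = 10.3 months.
Product A: score 791 ≥ 580; DTI 48.2% ≤ 50%; LTV 87.2% > 85%; employment 24 ≥ 6 mo; reserves 10.3 ≥ 9 mo → does not qualify.
Product B: score 791 ≥ 620; DTI 48.2% > 38%; LTV 87.2% > 85%; employment 24 ≥ 6 mo → does not qualify.
Product C: score 791 ≥ 640; DTI 48.2% ≤ 50%; LTV 87.2% ≤ 110%; employment 24 ≥ 6 mo; reserves 10.3 ≥ 6 mo → qualifies.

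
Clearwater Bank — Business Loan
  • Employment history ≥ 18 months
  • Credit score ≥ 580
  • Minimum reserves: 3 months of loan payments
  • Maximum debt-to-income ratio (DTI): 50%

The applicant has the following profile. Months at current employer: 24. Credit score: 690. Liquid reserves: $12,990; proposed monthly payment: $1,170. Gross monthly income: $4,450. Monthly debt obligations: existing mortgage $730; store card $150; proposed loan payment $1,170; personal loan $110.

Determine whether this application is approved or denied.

Approved

Employment 24 ≥ 18 months
Credit score 690 ≥ 580 (meets)
Liquid reserves cover 12,990/1,170 = 11.1 months — ≥ 3 required
Total monthly debts = (730 + 150 + 1,170 + 110) = 2,160. Debt-to-income = 2,160/4,450 = 48.5% — meets 50% limit
All criteria satisfied.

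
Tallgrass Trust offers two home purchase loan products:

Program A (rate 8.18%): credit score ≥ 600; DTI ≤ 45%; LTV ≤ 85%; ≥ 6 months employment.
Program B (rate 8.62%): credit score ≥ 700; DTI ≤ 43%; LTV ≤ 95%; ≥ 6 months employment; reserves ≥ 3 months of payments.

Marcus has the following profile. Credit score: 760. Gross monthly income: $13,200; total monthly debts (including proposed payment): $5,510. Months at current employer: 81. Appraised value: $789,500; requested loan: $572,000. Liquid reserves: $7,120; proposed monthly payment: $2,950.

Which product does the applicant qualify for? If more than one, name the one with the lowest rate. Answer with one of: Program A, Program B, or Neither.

Program A

DTI = 5,510/13,200 = 41.7%.
LTV = 572,000/789,500 = 72.5%.
Reserves = 7,120/2,950 = 2.4 months.
Program A: score 760 ≥ 600; DTI 41.7% ≤ 45%; LTV 72.5% ≤ 85%; employment 81 ≥ 6 mo → qualifies.
Program B: score 760 ≥ 700; DTI 41.7% ≤ 43%; LTV 72.5% ≤ 95%; employment 81 ≥ 6 mo; reserves 2.4 < 3 mo → does not qualify.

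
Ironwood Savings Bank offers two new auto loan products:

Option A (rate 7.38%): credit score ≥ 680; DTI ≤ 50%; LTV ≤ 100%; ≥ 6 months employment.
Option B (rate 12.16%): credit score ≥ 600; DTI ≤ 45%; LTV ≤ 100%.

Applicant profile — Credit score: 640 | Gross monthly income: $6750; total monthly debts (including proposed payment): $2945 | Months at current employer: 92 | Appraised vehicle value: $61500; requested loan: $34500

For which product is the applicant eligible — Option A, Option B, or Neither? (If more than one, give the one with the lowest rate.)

DTI = 2,945/6,750 = 43.6%.
LTV = 34,500/61,500 = 56.1%.
Option A: score 640 < 680; DTI 43.6% ≤ 50%; LTV 56.1% ≤ 100%; employment 92 ≥ 6 mo → does not qualify.
Option B: score 640 ≥ 600; DTI 43.6% ≤ 45%; LTV 56.1% ≤ 100% → qualifies.

Option B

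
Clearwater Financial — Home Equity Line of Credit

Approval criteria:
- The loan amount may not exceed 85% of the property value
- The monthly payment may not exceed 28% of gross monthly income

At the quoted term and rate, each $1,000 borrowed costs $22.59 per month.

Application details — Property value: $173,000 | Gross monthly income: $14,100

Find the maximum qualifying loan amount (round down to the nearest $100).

Payment cap: 28% × $14,100 = $3,948/month.
At $22.59 per $1,000, that supports 3,948/22.59 × 1,000 ≈ $174,767 → $174,700.
LTV cap: 85% × $173,000 = $147,050 → $147,000.
Binding constraint: loan-to-value.

$147,000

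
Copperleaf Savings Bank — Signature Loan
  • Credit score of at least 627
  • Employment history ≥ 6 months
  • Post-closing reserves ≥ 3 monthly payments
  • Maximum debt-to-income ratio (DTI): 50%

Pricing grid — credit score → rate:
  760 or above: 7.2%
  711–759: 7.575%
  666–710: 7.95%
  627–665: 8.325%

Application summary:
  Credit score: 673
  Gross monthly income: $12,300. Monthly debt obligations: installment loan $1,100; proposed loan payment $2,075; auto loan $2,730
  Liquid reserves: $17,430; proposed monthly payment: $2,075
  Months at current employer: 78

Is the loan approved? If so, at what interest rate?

Approved at 7.95%

Credit score 673 ≥ 627 (meets minimum)
Reserves = 17,430/2,075 = 8.4 months ≥ 3
Total monthly debts = (1,100 + 2,075 + 2,730) = 5,905. DTI = 5,905/12,300 = 48% ≤ 50%
Employment 78 ≥ 6 months
All requirements met. Score 673 falls in the 666–710 tier → 7.95%.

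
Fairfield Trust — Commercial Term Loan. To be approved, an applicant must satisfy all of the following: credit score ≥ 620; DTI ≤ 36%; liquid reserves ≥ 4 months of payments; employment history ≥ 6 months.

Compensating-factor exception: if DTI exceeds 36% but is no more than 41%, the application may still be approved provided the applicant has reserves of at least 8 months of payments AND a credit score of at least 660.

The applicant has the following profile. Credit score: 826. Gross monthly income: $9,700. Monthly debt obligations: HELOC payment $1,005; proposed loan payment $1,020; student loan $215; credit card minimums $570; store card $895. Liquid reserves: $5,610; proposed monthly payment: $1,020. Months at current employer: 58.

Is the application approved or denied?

Denied

Credit score 826 ≥ 620 (meets base)
Total debts = (1,005 + 1,020 + 215 + 570 + 895) = 3,705. DTI = 3,705/9,700 = 38.2% > 36% — standard DTI limit exceeded.
Reserves = 5,610/1,020 = 5.5 months ≥ 4
Employment 58 ≥ 6 months
38.2% falls in the override range (36%–41%), so the compensating-factor test applies.
Reserves 5.5 < 8 months; credit score 826 ≥ 660.
Override conditions not both satisfied; exception does not apply.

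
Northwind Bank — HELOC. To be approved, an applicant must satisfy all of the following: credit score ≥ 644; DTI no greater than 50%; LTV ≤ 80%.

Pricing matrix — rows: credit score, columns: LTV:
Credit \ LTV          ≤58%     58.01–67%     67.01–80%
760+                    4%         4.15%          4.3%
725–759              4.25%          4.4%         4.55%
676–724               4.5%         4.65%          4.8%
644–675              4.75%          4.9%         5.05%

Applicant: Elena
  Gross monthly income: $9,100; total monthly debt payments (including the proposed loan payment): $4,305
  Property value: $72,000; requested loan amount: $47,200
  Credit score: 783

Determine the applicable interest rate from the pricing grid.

Credit score 783 ≥ 644; Debt-to-income = 4,305/9,100 = 47.3% — meets 50% limit
LTV: 47,200 ÷ 72,000 = 65.6%, within 80% cap
Credit 783 → row 760+; LTV 65.6% → column 58.01–67%. Grid cell → 4.15%.

4.15%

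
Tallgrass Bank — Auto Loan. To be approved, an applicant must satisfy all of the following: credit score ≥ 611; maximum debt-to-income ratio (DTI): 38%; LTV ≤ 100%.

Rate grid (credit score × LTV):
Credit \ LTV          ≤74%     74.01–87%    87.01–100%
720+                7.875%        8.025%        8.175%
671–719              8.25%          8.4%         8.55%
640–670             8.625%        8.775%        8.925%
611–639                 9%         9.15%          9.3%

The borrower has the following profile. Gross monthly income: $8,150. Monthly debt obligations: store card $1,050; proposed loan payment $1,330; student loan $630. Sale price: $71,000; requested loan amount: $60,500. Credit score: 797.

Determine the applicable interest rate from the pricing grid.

Credit score 797 ≥ 611; Total monthly debts = (1,050 + 1,330 + 630) = 3,010. Debt-to-income = 3,010/8,150 = 36.9% — meets 38% limit
Loan-to-value = 60,500/71,000 = 85.2% — pass (100% max)
Row: 797 falls in 720+. Column: 85.2% falls in 74.01–87%. Rate = 8.025%.

8.025%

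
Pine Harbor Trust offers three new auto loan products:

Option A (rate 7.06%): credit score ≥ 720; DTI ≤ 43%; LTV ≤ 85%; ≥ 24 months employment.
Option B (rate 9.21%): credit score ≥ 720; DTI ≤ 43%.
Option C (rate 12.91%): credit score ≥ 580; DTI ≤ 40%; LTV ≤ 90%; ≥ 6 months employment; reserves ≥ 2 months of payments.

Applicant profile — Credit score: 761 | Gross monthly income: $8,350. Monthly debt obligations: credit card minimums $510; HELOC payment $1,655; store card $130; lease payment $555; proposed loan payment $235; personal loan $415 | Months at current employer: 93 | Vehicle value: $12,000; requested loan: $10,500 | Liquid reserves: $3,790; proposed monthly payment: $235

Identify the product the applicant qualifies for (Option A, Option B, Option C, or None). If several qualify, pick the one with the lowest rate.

Total debts = (510 + 1,655 + 130 + 555 + 235 + 415) = 3,500; DTI = 3,500/8,350 = 41.9%.
LTV = 10,500/12,000 = 87.5%.
Reserves = 3,790/235 = 16.1 months.
Option A: score 761 ≥ 720; DTI 41.9% ≤ 43%; LTV 87.5% > 85%; employment 93 ≥ 24 mo → does not qualify.
Option B: score 761 ≥ 720; DTI 41.9% ≤ 43% → qualifies.
Option C: score 761 ≥ 580; DTI 41.9% > 40%; LTV 87.5% ≤ 90%; employment 93 ≥ 6 mo; reserves 16.1 ≥ 2 mo → does not qualify.

Option B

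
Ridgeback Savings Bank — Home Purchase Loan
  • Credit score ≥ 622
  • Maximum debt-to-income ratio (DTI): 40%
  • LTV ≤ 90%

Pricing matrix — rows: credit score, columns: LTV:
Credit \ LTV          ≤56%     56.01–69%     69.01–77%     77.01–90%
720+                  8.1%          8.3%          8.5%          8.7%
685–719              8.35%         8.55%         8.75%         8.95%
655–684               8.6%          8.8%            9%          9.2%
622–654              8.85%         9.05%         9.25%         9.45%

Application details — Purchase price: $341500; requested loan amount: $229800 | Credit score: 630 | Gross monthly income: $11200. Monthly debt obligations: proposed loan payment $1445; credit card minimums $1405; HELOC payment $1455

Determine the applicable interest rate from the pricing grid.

9.05%

Credit score 630 ≥ 622; Total monthly debts = (1,445 + 1,405 + 1,455) = 4,305. DTI: 4,305 ÷ 11,200 = 38.4%, within the 40% cap
LTV = 229,800/341,500 = 67.3% ≤ 90%
Row: 630 falls in 622–654. Column: 67.3% falls in 56.01–69%. Rate = 9.05%.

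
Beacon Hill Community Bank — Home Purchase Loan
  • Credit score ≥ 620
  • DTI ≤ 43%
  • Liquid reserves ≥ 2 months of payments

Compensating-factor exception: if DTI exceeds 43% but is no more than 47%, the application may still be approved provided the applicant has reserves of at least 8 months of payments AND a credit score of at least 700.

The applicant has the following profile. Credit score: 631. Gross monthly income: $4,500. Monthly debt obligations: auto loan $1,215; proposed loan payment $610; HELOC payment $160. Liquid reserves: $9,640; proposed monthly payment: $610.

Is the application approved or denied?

Denied

Credit score 631 ≥ 620 (meets base)
Total debts = (1,215 + 610 + 160) = 1,985. DTI: 1,985 ÷ 4,500 = 44.1%, over the 43% base limit.
Reserves: 9,640 ÷ 610 = 15.8 months (meets 2-month minimum)
DTI 44.1% is within the 43%–47% exception band; checking compensating factors.
Reserves 15.8 ≥ 8 months; credit score 631 < 700.
Compensating-factor requirement not fully met.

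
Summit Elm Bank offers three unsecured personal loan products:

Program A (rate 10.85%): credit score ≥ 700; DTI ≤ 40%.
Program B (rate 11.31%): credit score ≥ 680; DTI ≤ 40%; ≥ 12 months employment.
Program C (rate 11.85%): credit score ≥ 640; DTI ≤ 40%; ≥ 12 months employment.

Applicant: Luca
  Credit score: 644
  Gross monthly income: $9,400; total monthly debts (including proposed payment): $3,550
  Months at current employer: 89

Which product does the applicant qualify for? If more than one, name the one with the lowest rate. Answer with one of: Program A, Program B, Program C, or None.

Program C

DTI = 3,550/9,400 = 37.8%.
Program A: score 644 < 700; DTI 37.8% ≤ 40% → does not qualify.
Program B: score 644 < 680; DTI 37.8% ≤ 40%; employment 89 ≥ 12 mo → does not qualify.
Program C: score 644 ≥ 640; DTI 37.8% ≤ 40%; employment 89 ≥ 12 mo → qualifies.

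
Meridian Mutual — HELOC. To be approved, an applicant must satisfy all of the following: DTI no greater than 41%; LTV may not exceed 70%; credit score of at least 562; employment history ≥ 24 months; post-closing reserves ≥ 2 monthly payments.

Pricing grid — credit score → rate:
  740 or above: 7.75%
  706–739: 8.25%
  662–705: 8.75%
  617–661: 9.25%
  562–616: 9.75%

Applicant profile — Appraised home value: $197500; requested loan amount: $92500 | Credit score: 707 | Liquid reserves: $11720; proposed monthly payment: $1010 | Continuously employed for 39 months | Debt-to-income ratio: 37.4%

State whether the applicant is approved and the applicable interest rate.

Credit score 707 ≥ 562 (meets minimum)
Debt-to-income 37.4% vs 41% cap — pass
Reserves: 11,720 ÷ 1,010 = 11.6 months (meets 2-month minimum)
Employment 39 ≥ 24 months
LTV = 92,500/197,500 = 46.8% ≤ 70%
All requirements met. Score 707 falls in the 706–739 tier → 8.25%.

Approved at 8.25%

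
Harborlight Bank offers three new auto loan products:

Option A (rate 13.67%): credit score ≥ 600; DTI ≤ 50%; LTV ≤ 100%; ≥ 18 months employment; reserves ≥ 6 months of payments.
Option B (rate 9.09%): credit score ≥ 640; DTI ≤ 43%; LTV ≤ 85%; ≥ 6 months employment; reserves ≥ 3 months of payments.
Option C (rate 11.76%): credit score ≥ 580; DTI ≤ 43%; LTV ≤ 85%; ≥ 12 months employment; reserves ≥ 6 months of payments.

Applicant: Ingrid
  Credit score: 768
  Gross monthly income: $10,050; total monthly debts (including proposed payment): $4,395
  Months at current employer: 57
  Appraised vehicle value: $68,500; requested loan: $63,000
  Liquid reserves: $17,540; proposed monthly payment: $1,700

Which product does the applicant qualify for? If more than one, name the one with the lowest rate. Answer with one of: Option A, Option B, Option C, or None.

Option A

DTI = 4,395/10,050 = 43.7%.
LTV = 63,000/68,500 = 92%.
Reserves = 17,540/1,700 = 10.3 months.
Option A: score 768 ≥ 600; DTI 43.7% ≤ 50%; LTV 92% ≤ 100%; employment 57 ≥ 18 mo; reserves 10.3 ≥ 6 mo → qualifies.
Option B: score 768 ≥ 640; DTI 43.7% > 43%; LTV 92% > 85%; employment 57 ≥ 6 mo; reserves 10.3 ≥ 3 mo → does not qualify.
Option C: score 768 ≥ 580; DTI 43.7% > 43%; LTV 92% > 85%; employment 57 ≥ 12 mo; reserves 10.3 ≥ 6 mo → does not qualify.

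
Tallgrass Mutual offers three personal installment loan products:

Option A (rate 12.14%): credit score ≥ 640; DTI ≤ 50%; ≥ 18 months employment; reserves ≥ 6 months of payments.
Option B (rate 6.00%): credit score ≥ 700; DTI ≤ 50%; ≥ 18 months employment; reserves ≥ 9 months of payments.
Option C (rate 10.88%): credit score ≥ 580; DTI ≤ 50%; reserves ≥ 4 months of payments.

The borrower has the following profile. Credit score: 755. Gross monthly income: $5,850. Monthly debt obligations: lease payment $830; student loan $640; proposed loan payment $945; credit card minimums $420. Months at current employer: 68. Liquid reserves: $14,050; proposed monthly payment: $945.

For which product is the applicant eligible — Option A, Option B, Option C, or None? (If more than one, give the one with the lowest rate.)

Total debts = (830 + 640 + 945 + 420) = 2,835; DTI = 2,835/5,850 = 48.5%.
Reserves = 14,050/945 = 14.9 months.
Option A: score 755 ≥ 640; DTI 48.5% ≤ 50%; employment 68 ≥ 18 mo; reserves 14.9 ≥ 6 mo → qualifies.
Option B: score 755 ≥ 700; DTI 48.5% ≤ 50%; employment 68 ≥ 18 mo; reserves 14.9 ≥ 9 mo → qualifies.
Option C: score 755 ≥ 580; DTI 48.5% ≤ 50%; reserves 14.9 ≥ 4 mo → qualifies.
Qualifying: Option A, Option B, Option C. Lowest rate is 6.00% → Option B.

Option B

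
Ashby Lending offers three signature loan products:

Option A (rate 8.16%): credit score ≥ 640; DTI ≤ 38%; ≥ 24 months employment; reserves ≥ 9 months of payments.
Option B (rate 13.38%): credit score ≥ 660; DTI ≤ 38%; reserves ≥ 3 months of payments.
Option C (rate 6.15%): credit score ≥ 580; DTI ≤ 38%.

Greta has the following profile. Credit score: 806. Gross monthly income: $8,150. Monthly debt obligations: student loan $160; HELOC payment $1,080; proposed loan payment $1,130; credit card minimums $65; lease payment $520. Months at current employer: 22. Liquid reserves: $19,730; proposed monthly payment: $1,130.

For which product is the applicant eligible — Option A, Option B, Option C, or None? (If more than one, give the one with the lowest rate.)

Total debts = (160 + 1,080 + 1,130 + 65 + 520) = 2,955; DTI = 2,955/8,150 = 36.3%.
Reserves = 19,730/1,130 = 17.5 months.
Option A: score 806 ≥ 640; DTI 36.3% ≤ 38%; employment 22 < 24 mo; reserves 17.5 ≥ 9 mo → does not qualify.
Option B: score 806 ≥ 660; DTI 36.3% ≤ 38%; reserves 17.5 ≥ 3 mo → qualifies.
Option C: score 806 ≥ 580; DTI 36.3% ≤ 38% → qualifies.
Qualifying: Option B, Option C. Lowest rate is 6.15% → Option C.

Option C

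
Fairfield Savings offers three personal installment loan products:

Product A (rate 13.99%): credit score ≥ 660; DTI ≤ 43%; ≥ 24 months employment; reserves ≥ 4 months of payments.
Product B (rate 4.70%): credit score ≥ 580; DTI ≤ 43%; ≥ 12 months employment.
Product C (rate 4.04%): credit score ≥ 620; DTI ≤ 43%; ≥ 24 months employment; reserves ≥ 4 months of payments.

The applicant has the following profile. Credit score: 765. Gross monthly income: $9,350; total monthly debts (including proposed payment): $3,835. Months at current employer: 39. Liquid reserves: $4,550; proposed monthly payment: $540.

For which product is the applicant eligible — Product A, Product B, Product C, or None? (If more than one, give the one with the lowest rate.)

DTI = 3,835/9,350 = 41%.
Reserves = 4,550/540 = 8.4 months.
Product A: score 765 ≥ 660; DTI 41% ≤ 43%; employment 39 ≥ 24 mo; reserves 8.4 ≥ 4 mo → qualifies.
Product B: score 765 ≥ 580; DTI 41% ≤ 43%; employment 39 ≥ 12 mo → qualifies.
Product C: score 765 ≥ 620; DTI 41% ≤ 43%; employment 39 ≥ 24 mo; reserves 8.4 ≥ 4 mo → qualifies.
Qualifying: Product A, Product B, Product C. Lowest rate is 4.04% → Product C.

Product C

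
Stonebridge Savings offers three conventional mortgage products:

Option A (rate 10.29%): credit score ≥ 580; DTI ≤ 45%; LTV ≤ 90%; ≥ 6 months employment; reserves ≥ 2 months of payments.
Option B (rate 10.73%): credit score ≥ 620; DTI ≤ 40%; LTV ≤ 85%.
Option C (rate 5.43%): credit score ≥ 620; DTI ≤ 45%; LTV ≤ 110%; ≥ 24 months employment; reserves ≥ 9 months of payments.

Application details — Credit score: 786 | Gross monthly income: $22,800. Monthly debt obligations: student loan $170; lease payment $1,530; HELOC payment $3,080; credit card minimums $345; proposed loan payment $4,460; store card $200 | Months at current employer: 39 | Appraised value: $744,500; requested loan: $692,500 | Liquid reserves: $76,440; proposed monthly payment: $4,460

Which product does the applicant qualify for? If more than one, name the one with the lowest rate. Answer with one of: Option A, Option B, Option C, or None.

Total debts = (170 + 1,530 + 3,080 + 345 + 4,460 + 200) = 9,785; DTI = 9,785/22,800 = 42.9%.
LTV = 692,500/744,500 = 93%.
Reserves = 76,440/4,460 = 17.1 months.
Option A: score 786 ≥ 580; DTI 42.9% ≤ 45%; LTV 93% > 90%; employment 39 ≥ 6 mo; reserves 17.1 ≥ 2 mo → does not qualify.
Option B: score 786 ≥ 620; DTI 42.9% > 40%; LTV 93% > 85% → does not qualify.
Option C: score 786 ≥ 620; DTI 42.9% ≤ 45%; LTV 93% ≤ 110%; employment 39 ≥ 24 mo; reserves 17.1 ≥ 9 mo → qualifies.

Option C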